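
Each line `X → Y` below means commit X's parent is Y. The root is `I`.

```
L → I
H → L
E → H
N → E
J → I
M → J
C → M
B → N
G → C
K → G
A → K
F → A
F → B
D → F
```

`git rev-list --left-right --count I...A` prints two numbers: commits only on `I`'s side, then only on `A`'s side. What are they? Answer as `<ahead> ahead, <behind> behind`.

Reachable from I: {I}.
Reachable from A: {A, C, G, I, J, K, M}.
Only in I's history (ahead): {} — 0.
Only in A's history (behind): {A, C, G, J, K, M} — 6.

0 ahead, 6 behind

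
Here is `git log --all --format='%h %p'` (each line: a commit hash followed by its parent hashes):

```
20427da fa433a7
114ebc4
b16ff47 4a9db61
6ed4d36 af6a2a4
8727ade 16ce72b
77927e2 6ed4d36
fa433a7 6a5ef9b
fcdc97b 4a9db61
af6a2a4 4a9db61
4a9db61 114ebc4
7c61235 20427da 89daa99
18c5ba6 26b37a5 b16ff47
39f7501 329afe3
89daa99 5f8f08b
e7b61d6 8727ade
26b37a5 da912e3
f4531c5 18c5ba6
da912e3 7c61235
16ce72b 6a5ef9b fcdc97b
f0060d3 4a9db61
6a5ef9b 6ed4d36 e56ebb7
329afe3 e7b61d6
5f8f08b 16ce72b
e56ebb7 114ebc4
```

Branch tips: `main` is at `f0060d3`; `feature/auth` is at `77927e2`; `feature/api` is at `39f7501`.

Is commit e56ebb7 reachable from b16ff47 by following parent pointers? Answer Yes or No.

No

Ancestors of b16ff47: {114ebc4, 4a9db61, b16ff47}.
e56ebb7 is not in that set, so it is not an ancestor of b16ff47.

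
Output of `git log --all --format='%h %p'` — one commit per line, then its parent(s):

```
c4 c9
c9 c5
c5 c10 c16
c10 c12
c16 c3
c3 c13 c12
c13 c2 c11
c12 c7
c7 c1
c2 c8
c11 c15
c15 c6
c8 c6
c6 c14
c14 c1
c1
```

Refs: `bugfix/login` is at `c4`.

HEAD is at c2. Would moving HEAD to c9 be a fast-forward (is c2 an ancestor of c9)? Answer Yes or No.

A fast-forward from c2 to c9 is possible iff c2 is an ancestor of c9.
Ancestors of c9: {c1, c10, c11, c12, c13, c14, c15, c16, c2, c3, c5, c6, c7, c8, c9}.
c2 is among them, so fast-forward is possible.

Yes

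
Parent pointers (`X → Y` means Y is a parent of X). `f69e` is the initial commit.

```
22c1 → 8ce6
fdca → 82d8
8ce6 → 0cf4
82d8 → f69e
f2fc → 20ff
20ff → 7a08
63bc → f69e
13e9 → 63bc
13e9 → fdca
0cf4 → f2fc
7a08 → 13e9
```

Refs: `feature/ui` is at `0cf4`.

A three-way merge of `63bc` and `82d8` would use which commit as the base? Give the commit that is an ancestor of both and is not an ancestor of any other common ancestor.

Ancestors of 63bc: {63bc, f69e}.
Ancestors of 82d8: {82d8, f69e}.
Common ancestors: {f69e}.
The only common ancestor is f69e, so it is the merge base.

f69e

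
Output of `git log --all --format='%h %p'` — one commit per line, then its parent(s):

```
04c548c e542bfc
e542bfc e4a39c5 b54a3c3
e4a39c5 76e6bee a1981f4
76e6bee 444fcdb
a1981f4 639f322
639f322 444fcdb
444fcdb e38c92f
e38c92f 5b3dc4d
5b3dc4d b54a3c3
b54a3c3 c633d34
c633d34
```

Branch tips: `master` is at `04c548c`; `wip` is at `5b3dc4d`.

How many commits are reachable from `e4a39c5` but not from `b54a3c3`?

Reachable from e4a39c5: {444fcdb, 5b3dc4d, 639f322, 76e6bee, a1981f4, b54a3c3, c633d34, e38c92f, e4a39c5}.
Reachable from b54a3c3: {b54a3c3, c633d34}.
In e4a39c5's history but not b54a3c3's: {444fcdb, 5b3dc4d, 639f322, 76e6bee, a1981f4, e38c92f, e4a39c5} — 7 commits.

7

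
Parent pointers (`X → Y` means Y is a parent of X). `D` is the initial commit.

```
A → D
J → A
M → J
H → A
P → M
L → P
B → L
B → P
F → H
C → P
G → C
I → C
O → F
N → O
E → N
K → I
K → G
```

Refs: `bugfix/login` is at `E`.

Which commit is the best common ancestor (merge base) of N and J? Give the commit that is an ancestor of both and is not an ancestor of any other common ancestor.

Ancestors of N: {A, D, F, H, N, O}.
Ancestors of J: {A, D, J}.
Common ancestors: {A, D}.
Among these, A is not an ancestor of any other common ancestor — it is the merge base.

A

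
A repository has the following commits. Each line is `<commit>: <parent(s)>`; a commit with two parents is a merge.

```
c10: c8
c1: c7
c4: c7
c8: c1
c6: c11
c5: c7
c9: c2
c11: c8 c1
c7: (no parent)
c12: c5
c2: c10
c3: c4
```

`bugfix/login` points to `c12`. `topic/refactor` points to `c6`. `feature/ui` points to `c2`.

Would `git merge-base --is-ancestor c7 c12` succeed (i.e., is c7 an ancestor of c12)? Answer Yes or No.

Yes

Ancestors of c12 (commits reachable by following parents): {c12, c5, c7}.
c7 is in that set, so it is an ancestor of c12.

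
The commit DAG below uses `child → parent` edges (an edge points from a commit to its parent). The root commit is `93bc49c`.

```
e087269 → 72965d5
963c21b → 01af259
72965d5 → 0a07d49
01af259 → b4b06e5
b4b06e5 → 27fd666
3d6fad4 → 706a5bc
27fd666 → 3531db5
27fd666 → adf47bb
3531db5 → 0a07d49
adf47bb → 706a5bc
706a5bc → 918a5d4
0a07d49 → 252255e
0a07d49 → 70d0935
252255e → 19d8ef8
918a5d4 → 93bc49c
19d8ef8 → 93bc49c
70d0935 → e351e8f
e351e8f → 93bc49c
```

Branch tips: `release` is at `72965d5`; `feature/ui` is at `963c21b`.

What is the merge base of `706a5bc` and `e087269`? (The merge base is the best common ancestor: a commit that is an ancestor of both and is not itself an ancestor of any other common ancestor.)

93bc49c

Ancestors of 706a5bc: {706a5bc, 918a5d4, 93bc49c}.
Ancestors of e087269: {0a07d49, 19d8ef8, 252255e, 70d0935, 72965d5, 93bc49c, e087269, e351e8f}.
Common ancestors: {93bc49c}.
The only common ancestor is 93bc49c, so it is the merge base.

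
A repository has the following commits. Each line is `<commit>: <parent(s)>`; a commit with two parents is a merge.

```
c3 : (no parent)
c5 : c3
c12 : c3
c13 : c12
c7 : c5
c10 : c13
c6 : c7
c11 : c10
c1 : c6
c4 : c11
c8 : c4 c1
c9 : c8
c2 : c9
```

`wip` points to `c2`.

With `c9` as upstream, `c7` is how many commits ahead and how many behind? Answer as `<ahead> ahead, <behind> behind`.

Reachable from c7: {c3, c5, c7}.
Reachable from c9: {c1, c10, c11, c12, c13, c3, c4, c5, c6, c7, c8, c9}.
Only in c7's history (ahead): {} — 0.
Only in c9's history (behind): {c1, c10, c11, c12, c13, c4, c6, c8, c9} — 9.

0 ahead, 9 behind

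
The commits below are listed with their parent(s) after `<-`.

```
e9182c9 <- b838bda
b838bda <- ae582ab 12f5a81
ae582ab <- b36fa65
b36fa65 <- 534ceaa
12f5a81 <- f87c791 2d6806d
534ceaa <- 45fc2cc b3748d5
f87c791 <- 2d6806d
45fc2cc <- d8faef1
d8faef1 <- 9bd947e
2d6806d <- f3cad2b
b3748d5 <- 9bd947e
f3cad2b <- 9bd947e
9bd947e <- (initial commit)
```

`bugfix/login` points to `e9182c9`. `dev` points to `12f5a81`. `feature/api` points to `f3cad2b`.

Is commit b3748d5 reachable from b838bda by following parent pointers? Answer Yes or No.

Yes

Ancestors of b838bda (commits reachable by following parents): {12f5a81, 2d6806d, 45fc2cc, 534ceaa, 9bd947e, ae582ab, b36fa65, b3748d5, b838bda, d8faef1, f3cad2b, f87c791}.
b3748d5 is in that set, so it is an ancestor of b838bda.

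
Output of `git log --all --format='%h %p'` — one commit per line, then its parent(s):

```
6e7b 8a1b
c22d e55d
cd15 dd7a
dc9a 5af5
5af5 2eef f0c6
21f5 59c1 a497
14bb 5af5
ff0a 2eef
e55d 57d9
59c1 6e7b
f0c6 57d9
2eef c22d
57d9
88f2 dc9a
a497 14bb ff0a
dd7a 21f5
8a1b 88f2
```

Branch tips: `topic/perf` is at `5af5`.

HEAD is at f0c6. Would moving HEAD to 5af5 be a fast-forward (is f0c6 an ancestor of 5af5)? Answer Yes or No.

Yes

A fast-forward from f0c6 to 5af5 is possible iff f0c6 is an ancestor of 5af5.
Ancestors of 5af5: {2eef, 57d9, 5af5, c22d, e55d, f0c6}.
f0c6 is among them, so fast-forward is possible.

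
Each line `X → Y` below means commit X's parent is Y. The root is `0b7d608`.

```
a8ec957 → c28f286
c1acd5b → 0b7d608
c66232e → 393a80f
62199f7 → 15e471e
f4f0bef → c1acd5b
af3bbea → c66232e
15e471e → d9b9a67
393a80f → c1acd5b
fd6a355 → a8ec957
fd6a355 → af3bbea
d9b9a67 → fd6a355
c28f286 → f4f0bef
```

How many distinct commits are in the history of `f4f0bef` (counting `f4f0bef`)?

3

Walking parent pointers from f4f0bef: reachable set = {0b7d608, c1acd5b, f4f0bef}.
That is 3 commits.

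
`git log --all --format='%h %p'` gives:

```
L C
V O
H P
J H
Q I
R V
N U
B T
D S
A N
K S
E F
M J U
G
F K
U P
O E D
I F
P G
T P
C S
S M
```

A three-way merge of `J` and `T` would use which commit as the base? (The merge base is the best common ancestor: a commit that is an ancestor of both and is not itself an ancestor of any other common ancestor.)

Ancestors of J: {G, H, J, P}.
Ancestors of T: {G, P, T}.
Common ancestors: {G, P}.
Among these, P is not an ancestor of any other common ancestor — it is the merge base.

P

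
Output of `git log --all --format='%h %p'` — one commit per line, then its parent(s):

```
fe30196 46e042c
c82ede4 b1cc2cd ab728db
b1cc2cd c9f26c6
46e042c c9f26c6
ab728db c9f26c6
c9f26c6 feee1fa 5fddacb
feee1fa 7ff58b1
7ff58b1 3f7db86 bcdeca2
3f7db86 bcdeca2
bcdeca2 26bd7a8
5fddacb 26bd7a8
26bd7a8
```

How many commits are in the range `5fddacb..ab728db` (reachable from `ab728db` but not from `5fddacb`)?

6

Reachable from ab728db: {26bd7a8, 3f7db86, 5fddacb, 7ff58b1, ab728db, bcdeca2, c9f26c6, feee1fa}.
Reachable from 5fddacb: {26bd7a8, 5fddacb}.
In ab728db's history but not 5fddacb's: {3f7db86, 7ff58b1, ab728db, bcdeca2, c9f26c6, feee1fa} — 6 commits.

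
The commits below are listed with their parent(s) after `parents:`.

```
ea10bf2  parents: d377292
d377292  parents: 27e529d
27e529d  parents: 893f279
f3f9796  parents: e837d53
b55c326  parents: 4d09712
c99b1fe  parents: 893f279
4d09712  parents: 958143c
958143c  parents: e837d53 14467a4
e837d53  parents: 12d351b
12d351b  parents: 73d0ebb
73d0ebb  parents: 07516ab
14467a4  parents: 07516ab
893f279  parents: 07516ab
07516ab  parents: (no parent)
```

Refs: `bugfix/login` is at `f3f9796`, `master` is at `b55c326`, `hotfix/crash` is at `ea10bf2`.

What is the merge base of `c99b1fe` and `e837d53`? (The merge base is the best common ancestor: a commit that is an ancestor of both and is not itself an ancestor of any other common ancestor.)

07516ab

Ancestors of c99b1fe: {07516ab, 893f279, c99b1fe}.
Ancestors of e837d53: {07516ab, 12d351b, 73d0ebb, e837d53}.
Common ancestors: {07516ab}.
The only common ancestor is 07516ab, so it is the merge base.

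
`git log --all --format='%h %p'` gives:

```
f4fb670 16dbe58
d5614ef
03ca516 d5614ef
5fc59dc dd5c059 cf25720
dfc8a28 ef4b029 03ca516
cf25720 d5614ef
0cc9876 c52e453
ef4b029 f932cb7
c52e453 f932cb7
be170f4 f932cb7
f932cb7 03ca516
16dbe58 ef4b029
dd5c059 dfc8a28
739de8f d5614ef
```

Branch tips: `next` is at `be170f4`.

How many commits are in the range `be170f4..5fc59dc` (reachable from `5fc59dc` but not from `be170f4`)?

5

Reachable from 5fc59dc: {03ca516, 5fc59dc, cf25720, d5614ef, dd5c059, dfc8a28, ef4b029, f932cb7}.
Reachable from be170f4: {03ca516, be170f4, d5614ef, f932cb7}.
In 5fc59dc's history but not be170f4's: {5fc59dc, cf25720, dd5c059, dfc8a28, ef4b029} — 5 commits.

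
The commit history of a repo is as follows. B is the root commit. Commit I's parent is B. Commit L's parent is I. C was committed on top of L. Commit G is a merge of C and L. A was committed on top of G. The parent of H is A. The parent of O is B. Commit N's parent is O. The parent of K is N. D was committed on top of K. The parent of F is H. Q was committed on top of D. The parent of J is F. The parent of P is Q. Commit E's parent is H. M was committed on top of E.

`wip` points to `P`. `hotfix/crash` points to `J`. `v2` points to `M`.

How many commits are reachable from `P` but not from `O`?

Reachable from P: {B, D, K, N, O, P, Q}.
Reachable from O: {B, O}.
In P's history but not O's: {D, K, N, P, Q} — 5 commits.

5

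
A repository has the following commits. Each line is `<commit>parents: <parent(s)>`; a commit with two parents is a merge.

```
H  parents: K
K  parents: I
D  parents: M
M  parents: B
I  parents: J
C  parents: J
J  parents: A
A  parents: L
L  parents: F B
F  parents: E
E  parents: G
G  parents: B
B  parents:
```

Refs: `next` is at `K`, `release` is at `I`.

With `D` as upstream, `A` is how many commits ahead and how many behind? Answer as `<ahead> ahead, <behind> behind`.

5 ahead, 2 behind

Reachable from A: {A, B, E, F, G, L}.
Reachable from D: {B, D, M}.
Only in A's history (ahead): {A, E, F, G, L} — 5.
Only in D's history (behind): {D, M} — 2.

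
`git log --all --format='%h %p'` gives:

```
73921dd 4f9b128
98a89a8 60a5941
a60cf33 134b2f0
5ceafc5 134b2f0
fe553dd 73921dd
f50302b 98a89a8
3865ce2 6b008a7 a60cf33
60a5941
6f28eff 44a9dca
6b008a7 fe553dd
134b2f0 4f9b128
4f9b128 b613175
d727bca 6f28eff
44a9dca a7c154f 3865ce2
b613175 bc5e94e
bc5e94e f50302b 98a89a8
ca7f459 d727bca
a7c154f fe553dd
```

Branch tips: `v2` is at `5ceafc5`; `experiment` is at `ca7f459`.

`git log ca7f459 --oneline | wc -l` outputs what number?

17

Walking parent pointers from ca7f459: reachable set = {134b2f0, 3865ce2, 44a9dca, 4f9b128, 60a5941, 6b008a7, 6f28eff, 73921dd, 98a89a8, a60cf33, a7c154f, b613175, bc5e94e, ca7f459, d727bca, f50302b, fe553dd}.
That is 17 commits.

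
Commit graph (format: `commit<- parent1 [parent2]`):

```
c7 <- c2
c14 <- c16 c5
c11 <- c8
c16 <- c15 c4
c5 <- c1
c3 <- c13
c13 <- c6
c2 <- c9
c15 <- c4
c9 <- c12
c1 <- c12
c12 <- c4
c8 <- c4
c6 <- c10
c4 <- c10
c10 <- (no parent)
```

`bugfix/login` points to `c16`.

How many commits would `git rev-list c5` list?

Walking parent pointers from c5: reachable set = {c1, c10, c12, c4, c5}.
That is 5 commits.

5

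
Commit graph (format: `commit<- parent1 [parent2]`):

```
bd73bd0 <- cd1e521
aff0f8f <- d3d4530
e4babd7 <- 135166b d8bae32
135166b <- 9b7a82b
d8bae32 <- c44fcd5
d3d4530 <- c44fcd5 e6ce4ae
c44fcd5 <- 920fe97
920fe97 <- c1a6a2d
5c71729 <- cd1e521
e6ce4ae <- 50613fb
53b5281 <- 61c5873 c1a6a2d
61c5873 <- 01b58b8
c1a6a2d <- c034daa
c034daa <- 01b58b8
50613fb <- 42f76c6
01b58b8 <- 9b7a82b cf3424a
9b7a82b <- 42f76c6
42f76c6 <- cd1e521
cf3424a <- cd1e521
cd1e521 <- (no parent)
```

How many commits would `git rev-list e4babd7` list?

12

Walking parent pointers from e4babd7: reachable set = {01b58b8, 135166b, 42f76c6, 920fe97, 9b7a82b, c034daa, c1a6a2d, c44fcd5, cd1e521, cf3424a, d8bae32, e4babd7}.
That is 12 commits.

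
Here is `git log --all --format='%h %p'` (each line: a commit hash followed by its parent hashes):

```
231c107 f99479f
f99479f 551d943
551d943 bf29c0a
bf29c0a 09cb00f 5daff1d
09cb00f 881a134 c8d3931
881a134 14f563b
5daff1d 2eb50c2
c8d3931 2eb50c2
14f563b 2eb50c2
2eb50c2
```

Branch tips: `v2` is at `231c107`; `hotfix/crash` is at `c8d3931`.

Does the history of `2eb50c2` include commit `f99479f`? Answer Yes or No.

No

Ancestors of 2eb50c2: {2eb50c2}.
f99479f is not in that set, so it is not an ancestor of 2eb50c2.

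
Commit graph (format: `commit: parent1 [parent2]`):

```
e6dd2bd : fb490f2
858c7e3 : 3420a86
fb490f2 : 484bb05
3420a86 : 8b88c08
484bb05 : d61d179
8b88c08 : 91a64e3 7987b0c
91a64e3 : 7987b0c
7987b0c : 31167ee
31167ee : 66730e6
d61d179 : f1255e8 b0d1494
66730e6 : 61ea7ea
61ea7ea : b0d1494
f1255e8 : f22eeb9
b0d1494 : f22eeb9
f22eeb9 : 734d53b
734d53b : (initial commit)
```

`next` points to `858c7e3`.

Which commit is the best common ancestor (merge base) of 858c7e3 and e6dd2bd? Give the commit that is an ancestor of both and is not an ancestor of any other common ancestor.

b0d1494

Ancestors of 858c7e3: {31167ee, 3420a86, 61ea7ea, 66730e6, 734d53b, 7987b0c, 858c7e3, 8b88c08, 91a64e3, b0d1494, f22eeb9}.
Ancestors of e6dd2bd: {484bb05, 734d53b, b0d1494, d61d179, e6dd2bd, f1255e8, f22eeb9, fb490f2}.
Common ancestors: {734d53b, b0d1494, f22eeb9}.
Among these, b0d1494 is not an ancestor of any other common ancestor — it is the merge base.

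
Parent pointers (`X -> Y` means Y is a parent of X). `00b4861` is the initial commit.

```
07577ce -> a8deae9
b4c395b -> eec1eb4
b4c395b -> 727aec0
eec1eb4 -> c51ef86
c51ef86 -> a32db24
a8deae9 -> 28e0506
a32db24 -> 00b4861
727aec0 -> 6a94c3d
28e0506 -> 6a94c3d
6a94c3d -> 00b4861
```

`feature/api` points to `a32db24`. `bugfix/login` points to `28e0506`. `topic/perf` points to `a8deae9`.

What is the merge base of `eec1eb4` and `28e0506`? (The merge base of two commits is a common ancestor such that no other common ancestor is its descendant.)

00b4861

Ancestors of eec1eb4: {00b4861, a32db24, c51ef86, eec1eb4}.
Ancestors of 28e0506: {00b4861, 28e0506, 6a94c3d}.
Common ancestors: {00b4861}.
The only common ancestor is 00b4861, so it is the merge base.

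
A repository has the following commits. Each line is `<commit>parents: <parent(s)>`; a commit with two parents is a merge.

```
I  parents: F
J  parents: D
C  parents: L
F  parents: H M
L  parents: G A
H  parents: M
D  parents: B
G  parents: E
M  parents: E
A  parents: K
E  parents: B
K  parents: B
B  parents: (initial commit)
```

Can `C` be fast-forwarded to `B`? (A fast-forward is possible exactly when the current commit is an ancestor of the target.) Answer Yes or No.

No

A fast-forward from C to B is possible iff C is an ancestor of B.
Ancestors of B: {B}.
C is not among them, so fast-forward is not possible.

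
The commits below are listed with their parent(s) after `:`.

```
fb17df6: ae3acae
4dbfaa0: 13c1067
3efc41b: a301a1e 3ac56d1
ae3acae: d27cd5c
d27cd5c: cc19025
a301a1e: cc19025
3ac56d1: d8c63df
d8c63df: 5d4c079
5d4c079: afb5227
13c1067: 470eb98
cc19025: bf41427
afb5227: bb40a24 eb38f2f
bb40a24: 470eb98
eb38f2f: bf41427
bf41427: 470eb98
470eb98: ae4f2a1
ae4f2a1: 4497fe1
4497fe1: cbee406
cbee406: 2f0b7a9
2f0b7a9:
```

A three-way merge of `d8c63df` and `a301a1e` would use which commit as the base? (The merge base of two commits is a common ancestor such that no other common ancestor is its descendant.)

Ancestors of d8c63df: {2f0b7a9, 4497fe1, 470eb98, 5d4c079, ae4f2a1, afb5227, bb40a24, bf41427, cbee406, d8c63df, eb38f2f}.
Ancestors of a301a1e: {2f0b7a9, 4497fe1, 470eb98, a301a1e, ae4f2a1, bf41427, cbee406, cc19025}.
Common ancestors: {2f0b7a9, 4497fe1, 470eb98, ae4f2a1, bf41427, cbee406}.
Among these, bf41427 is not an ancestor of any other common ancestor — it is the merge base.

bf41427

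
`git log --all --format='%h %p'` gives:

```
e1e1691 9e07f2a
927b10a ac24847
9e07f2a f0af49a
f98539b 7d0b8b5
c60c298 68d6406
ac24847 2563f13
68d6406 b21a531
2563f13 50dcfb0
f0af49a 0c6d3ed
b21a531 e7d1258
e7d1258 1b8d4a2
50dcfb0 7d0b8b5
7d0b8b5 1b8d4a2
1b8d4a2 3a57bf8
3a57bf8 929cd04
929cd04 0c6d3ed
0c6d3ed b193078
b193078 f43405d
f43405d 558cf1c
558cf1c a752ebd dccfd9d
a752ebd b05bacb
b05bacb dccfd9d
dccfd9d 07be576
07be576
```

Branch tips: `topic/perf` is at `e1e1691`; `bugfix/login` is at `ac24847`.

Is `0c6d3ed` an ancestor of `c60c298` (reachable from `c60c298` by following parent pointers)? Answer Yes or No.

Ancestors of c60c298 (commits reachable by following parents): {07be576, 0c6d3ed, 1b8d4a2, 3a57bf8, 558cf1c, 68d6406, 929cd04, a752ebd, b05bacb, b193078, b21a531, c60c298, dccfd9d, e7d1258, f43405d}.
0c6d3ed is in that set, so it is an ancestor of c60c298.

Yes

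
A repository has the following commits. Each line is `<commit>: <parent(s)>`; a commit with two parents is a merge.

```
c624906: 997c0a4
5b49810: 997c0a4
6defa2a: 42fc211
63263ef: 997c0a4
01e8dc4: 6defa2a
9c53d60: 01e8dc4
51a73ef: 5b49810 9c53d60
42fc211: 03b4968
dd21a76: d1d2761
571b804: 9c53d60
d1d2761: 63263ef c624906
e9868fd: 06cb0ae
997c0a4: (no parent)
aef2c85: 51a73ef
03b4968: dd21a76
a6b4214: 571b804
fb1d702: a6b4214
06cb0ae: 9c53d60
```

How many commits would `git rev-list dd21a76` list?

5

Walking parent pointers from dd21a76: reachable set = {63263ef, 997c0a4, c624906, d1d2761, dd21a76}.
That is 5 commits.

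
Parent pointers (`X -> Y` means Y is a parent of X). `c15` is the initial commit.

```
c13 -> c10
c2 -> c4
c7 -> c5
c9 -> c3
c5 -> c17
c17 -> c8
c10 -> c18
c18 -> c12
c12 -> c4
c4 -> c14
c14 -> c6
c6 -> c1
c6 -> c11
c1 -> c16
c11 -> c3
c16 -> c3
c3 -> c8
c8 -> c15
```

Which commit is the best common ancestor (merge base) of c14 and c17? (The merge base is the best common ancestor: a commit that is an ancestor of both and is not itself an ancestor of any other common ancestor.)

c8

Ancestors of c14: {c1, c11, c14, c15, c16, c3, c6, c8}.
Ancestors of c17: {c15, c17, c8}.
Common ancestors: {c15, c8}.
Among these, c8 is not an ancestor of any other common ancestor — it is the merge base.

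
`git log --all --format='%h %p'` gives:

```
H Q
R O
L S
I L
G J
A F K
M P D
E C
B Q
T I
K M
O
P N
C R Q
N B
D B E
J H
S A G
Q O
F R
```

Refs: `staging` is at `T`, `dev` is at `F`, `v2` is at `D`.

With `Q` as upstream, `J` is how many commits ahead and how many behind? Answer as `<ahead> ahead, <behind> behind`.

2 ahead, 0 behind

Reachable from J: {H, J, O, Q}.
Reachable from Q: {O, Q}.
Only in J's history (ahead): {H, J} — 2.
Only in Q's history (behind): {} — 0.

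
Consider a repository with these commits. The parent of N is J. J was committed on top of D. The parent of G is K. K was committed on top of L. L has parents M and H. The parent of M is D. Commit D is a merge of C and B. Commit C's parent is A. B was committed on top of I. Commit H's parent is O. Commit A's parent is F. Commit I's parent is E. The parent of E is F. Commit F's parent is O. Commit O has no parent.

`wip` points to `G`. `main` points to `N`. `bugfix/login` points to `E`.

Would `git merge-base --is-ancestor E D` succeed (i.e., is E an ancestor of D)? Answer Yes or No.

Ancestors of D (commits reachable by following parents): {A, B, C, D, E, F, I, O}.
E is in that set, so it is an ancestor of D.

Yes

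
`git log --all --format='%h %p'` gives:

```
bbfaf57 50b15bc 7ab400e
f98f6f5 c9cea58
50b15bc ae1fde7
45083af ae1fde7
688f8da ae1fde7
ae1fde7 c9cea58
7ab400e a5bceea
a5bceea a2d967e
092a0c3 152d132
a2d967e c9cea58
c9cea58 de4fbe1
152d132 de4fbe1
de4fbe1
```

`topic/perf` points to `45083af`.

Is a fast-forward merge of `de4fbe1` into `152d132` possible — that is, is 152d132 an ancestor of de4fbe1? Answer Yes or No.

A fast-forward from 152d132 to de4fbe1 is possible iff 152d132 is an ancestor of de4fbe1.
Ancestors of de4fbe1: {de4fbe1}.
152d132 is not among them, so fast-forward is not possible.

No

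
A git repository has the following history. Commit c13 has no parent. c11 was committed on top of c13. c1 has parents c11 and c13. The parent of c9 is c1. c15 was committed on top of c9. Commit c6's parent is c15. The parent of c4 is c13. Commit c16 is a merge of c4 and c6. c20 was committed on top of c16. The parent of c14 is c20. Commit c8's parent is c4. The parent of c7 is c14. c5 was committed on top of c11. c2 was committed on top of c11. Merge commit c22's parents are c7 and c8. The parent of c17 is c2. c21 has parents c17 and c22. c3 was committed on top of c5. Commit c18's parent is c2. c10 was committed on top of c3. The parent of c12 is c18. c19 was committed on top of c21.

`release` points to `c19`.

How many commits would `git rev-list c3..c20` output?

Reachable from c20: {c1, c11, c13, c15, c16, c20, c4, c6, c9}.
Reachable from c3: {c11, c13, c3, c5}.
In c20's history but not c3's: {c1, c15, c16, c20, c4, c6, c9} — 7 commits.

7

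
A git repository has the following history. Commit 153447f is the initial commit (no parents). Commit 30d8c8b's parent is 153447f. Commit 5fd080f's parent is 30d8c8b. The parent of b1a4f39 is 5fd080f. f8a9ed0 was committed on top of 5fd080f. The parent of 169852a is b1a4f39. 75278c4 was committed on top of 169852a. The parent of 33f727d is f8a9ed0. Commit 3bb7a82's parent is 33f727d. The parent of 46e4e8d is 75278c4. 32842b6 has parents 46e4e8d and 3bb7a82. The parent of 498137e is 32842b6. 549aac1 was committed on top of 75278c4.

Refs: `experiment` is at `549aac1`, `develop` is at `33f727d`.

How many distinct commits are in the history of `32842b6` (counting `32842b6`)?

Walking parent pointers from 32842b6: reachable set = {153447f, 169852a, 30d8c8b, 32842b6, 33f727d, 3bb7a82, 46e4e8d, 5fd080f, 75278c4, b1a4f39, f8a9ed0}.
That is 11 commits.

11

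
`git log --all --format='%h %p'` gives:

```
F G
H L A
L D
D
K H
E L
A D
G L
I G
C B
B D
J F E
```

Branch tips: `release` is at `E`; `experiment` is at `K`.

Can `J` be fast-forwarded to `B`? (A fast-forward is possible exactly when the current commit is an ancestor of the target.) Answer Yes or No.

No

A fast-forward from J to B is possible iff J is an ancestor of B.
Ancestors of B: {B, D}.
J is not among them, so fast-forward is not possible.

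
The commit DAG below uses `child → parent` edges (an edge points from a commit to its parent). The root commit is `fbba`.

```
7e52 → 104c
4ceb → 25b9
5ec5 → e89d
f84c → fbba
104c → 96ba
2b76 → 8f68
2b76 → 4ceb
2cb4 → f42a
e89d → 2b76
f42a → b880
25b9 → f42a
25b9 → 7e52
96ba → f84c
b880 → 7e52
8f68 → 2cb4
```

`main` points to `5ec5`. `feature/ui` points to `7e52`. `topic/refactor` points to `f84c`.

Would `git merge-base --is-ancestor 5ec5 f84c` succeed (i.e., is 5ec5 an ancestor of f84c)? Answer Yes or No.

Ancestors of f84c: {f84c, fbba}.
5ec5 is not in that set, so it is not an ancestor of f84c.

No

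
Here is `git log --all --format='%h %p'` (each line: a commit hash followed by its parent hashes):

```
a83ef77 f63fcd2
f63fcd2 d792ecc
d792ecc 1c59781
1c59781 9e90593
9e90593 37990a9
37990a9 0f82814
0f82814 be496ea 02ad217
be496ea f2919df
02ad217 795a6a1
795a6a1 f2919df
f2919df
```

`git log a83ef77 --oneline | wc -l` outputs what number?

11

Walking parent pointers from a83ef77: reachable set = {02ad217, 0f82814, 1c59781, 37990a9, 795a6a1, 9e90593, a83ef77, be496ea, d792ecc, f2919df, f63fcd2}.
That is 11 commits.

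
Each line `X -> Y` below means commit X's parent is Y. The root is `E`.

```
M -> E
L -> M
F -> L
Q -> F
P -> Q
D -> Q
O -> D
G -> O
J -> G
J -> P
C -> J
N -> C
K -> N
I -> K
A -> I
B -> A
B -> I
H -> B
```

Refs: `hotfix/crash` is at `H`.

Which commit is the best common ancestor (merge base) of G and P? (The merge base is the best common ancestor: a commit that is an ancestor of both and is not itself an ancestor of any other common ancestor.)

Q

Ancestors of G: {D, E, F, G, L, M, O, Q}.
Ancestors of P: {E, F, L, M, P, Q}.
Common ancestors: {E, F, L, M, Q}.
Among these, Q is not an ancestor of any other common ancestor — it is the merge base.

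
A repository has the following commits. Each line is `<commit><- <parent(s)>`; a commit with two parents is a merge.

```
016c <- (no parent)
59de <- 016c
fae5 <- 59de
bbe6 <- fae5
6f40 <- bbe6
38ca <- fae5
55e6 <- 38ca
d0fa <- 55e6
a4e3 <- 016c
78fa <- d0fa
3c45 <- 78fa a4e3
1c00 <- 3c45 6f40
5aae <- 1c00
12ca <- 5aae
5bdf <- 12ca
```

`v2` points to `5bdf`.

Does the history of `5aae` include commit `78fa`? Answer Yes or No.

Ancestors of 5aae (commits reachable by following parents): {016c, 1c00, 38ca, 3c45, 55e6, 59de, 5aae, 6f40, 78fa, a4e3, bbe6, d0fa, fae5}.
78fa is in that set, so it is an ancestor of 5aae.

Yes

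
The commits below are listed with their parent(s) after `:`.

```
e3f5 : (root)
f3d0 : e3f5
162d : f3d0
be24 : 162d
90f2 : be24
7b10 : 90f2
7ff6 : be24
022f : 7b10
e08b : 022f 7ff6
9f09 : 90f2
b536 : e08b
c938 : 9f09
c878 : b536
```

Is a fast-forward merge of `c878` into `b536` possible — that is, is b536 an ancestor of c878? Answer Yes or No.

A fast-forward from b536 to c878 is possible iff b536 is an ancestor of c878.
Ancestors of c878: {022f, 162d, 7b10, 7ff6, 90f2, b536, be24, c878, e08b, e3f5, f3d0}.
b536 is among them, so fast-forward is possible.

Yes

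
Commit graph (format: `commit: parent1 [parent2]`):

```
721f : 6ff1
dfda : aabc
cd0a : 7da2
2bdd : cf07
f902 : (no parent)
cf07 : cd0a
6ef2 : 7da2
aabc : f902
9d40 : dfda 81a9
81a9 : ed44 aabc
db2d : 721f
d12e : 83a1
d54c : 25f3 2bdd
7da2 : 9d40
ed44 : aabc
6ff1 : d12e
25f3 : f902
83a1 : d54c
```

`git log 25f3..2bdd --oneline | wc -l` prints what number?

9

Reachable from 2bdd: {2bdd, 7da2, 81a9, 9d40, aabc, cd0a, cf07, dfda, ed44, f902}.
Reachable from 25f3: {25f3, f902}.
In 2bdd's history but not 25f3's: {2bdd, 7da2, 81a9, 9d40, aabc, cd0a, cf07, dfda, ed44} — 9 commits.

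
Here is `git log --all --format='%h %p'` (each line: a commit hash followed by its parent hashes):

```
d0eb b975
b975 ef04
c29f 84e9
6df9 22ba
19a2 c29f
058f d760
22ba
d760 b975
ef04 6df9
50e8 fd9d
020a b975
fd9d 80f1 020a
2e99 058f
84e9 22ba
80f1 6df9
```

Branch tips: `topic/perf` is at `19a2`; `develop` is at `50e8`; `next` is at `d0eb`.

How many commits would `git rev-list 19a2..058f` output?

Reachable from 058f: {058f, 22ba, 6df9, b975, d760, ef04}.
Reachable from 19a2: {19a2, 22ba, 84e9, c29f}.
In 058f's history but not 19a2's: {058f, 6df9, b975, d760, ef04} — 5 commits.

5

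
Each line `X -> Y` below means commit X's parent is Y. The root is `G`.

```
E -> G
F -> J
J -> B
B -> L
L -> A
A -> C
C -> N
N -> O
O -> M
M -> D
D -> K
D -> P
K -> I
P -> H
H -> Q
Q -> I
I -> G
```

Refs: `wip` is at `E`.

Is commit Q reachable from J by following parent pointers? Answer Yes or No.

Ancestors of J (commits reachable by following parents): {A, B, C, D, G, H, I, J, K, L, M, N, O, P, Q}.
Q is in that set, so it is an ancestor of J.

Yes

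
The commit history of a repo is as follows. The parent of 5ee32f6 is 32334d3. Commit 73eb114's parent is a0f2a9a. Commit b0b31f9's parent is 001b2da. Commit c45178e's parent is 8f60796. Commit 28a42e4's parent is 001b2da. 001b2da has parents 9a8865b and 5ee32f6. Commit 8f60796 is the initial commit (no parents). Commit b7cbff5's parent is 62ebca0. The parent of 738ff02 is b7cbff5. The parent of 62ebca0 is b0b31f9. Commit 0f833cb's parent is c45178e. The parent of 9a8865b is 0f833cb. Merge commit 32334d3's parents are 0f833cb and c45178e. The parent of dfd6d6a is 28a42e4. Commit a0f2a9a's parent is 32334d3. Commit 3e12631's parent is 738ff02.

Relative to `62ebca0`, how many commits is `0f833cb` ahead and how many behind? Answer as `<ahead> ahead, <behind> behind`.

0 ahead, 6 behind

Reachable from 0f833cb: {0f833cb, 8f60796, c45178e}.
Reachable from 62ebca0: {001b2da, 0f833cb, 32334d3, 5ee32f6, 62ebca0, 8f60796, 9a8865b, b0b31f9, c45178e}.
Only in 0f833cb's history (ahead): {} — 0.
Only in 62ebca0's history (behind): {001b2da, 32334d3, 5ee32f6, 62ebca0, 9a8865b, b0b31f9} — 6.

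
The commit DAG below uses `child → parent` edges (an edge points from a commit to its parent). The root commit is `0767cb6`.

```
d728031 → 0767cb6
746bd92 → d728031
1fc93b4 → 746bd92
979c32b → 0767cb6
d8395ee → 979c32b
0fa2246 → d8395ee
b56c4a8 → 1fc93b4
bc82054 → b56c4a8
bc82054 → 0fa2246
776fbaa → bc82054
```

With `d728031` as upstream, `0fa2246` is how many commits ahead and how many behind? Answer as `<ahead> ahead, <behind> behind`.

Reachable from 0fa2246: {0767cb6, 0fa2246, 979c32b, d8395ee}.
Reachable from d728031: {0767cb6, d728031}.
Only in 0fa2246's history (ahead): {0fa2246, 979c32b, d8395ee} — 3.
Only in d728031's history (behind): {d728031} — 1.

3 ahead, 1 behind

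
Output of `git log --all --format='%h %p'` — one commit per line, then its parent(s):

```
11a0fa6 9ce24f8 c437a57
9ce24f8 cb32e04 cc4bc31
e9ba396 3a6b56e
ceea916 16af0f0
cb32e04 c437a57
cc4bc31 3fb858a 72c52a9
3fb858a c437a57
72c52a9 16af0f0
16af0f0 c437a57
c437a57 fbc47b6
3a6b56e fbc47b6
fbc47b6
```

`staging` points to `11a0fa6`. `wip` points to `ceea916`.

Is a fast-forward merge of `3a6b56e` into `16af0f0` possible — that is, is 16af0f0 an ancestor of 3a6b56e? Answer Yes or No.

A fast-forward from 16af0f0 to 3a6b56e is possible iff 16af0f0 is an ancestor of 3a6b56e.
Ancestors of 3a6b56e: {3a6b56e, fbc47b6}.
16af0f0 is not among them, so fast-forward is not possible.

No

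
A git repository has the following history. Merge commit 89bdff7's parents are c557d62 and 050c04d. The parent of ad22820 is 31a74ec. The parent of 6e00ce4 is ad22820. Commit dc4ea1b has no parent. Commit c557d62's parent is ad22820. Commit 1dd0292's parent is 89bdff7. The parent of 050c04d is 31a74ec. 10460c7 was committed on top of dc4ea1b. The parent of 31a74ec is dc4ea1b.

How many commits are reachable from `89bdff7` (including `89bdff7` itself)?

Walking parent pointers from 89bdff7: reachable set = {050c04d, 31a74ec, 89bdff7, ad22820, c557d62, dc4ea1b}.
That is 6 commits.

6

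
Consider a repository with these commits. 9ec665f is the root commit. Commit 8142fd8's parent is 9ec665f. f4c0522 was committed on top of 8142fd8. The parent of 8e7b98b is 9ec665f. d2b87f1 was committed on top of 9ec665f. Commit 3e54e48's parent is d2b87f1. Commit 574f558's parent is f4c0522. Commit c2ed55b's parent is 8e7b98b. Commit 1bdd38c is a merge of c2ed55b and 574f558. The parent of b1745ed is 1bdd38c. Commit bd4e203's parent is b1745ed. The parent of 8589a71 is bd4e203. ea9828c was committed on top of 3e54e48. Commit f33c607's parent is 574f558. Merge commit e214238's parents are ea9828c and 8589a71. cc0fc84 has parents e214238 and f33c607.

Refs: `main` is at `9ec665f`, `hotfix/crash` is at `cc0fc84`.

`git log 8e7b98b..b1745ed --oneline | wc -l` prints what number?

6

Reachable from b1745ed: {1bdd38c, 574f558, 8142fd8, 8e7b98b, 9ec665f, b1745ed, c2ed55b, f4c0522}.
Reachable from 8e7b98b: {8e7b98b, 9ec665f}.
In b1745ed's history but not 8e7b98b's: {1bdd38c, 574f558, 8142fd8, b1745ed, c2ed55b, f4c0522} — 6 commits.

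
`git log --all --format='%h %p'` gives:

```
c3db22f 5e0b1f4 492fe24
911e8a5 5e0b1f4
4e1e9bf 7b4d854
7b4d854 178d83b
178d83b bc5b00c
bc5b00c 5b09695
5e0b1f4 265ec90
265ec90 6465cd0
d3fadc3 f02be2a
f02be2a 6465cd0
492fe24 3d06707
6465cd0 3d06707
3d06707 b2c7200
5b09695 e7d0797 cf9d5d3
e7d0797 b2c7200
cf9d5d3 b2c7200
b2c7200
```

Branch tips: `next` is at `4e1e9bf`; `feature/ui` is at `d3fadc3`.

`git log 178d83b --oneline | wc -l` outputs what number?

Walking parent pointers from 178d83b: reachable set = {178d83b, 5b09695, b2c7200, bc5b00c, cf9d5d3, e7d0797}.
That is 6 commits.

6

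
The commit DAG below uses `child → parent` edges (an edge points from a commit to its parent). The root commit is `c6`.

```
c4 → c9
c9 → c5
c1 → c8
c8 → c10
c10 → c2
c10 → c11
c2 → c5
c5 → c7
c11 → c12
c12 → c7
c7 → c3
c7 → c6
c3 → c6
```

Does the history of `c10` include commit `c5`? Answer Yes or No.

Yes

Ancestors of c10 (commits reachable by following parents): {c10, c11, c12, c2, c3, c5, c6, c7}.
c5 is in that set, so it is an ancestor of c10.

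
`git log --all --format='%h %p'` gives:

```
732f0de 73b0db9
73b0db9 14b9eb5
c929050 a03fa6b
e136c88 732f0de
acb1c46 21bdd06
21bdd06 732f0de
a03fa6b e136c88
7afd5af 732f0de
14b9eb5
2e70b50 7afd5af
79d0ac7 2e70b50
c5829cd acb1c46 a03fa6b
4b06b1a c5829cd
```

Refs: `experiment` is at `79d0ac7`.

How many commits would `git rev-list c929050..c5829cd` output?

3

Reachable from c5829cd: {14b9eb5, 21bdd06, 732f0de, 73b0db9, a03fa6b, acb1c46, c5829cd, e136c88}.
Reachable from c929050: {14b9eb5, 732f0de, 73b0db9, a03fa6b, c929050, e136c88}.
In c5829cd's history but not c929050's: {21bdd06, acb1c46, c5829cd} — 3 commits.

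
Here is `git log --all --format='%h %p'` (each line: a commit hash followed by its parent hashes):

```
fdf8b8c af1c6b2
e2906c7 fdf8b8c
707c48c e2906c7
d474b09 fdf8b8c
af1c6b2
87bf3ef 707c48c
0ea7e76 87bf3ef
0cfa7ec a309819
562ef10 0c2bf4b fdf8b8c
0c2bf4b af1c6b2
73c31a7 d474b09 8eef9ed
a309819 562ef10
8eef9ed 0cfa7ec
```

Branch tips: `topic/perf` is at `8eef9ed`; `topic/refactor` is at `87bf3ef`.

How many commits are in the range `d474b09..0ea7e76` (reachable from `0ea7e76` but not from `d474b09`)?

Reachable from 0ea7e76: {0ea7e76, 707c48c, 87bf3ef, af1c6b2, e2906c7, fdf8b8c}.
Reachable from d474b09: {af1c6b2, d474b09, fdf8b8c}.
In 0ea7e76's history but not d474b09's: {0ea7e76, 707c48c, 87bf3ef, e2906c7} — 4 commits.

4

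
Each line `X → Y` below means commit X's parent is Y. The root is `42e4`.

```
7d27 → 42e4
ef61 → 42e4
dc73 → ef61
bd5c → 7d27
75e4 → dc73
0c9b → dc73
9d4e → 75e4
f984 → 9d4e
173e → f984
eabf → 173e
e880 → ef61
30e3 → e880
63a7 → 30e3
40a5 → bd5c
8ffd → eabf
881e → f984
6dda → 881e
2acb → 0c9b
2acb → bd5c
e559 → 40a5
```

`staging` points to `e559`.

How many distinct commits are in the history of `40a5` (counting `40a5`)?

4

Walking parent pointers from 40a5: reachable set = {40a5, 42e4, 7d27, bd5c}.
That is 4 commits.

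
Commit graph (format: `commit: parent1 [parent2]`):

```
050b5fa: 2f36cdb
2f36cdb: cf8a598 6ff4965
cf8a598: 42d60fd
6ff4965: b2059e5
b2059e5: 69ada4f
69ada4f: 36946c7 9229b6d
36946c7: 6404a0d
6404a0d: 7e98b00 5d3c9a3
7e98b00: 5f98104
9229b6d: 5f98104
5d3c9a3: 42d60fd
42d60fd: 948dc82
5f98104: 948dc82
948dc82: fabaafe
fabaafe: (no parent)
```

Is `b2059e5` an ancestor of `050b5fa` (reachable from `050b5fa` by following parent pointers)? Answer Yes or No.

Ancestors of 050b5fa (commits reachable by following parents): {050b5fa, 2f36cdb, 36946c7, 42d60fd, 5d3c9a3, 5f98104, 6404a0d, 69ada4f, 6ff4965, 7e98b00, 9229b6d, 948dc82, b2059e5, cf8a598, fabaafe}.
b2059e5 is in that set, so it is an ancestor of 050b5fa.

Yes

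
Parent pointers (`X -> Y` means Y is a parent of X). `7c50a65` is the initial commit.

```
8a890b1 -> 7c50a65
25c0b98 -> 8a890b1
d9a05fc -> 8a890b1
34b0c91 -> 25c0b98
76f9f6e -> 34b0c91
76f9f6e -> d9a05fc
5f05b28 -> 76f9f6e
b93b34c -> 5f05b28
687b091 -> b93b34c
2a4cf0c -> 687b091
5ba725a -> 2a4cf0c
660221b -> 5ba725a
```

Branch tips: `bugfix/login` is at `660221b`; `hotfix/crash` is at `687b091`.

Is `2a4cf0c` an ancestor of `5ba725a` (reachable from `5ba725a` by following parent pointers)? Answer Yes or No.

Yes

Ancestors of 5ba725a (commits reachable by following parents): {25c0b98, 2a4cf0c, 34b0c91, 5ba725a, 5f05b28, 687b091, 76f9f6e, 7c50a65, 8a890b1, b93b34c, d9a05fc}.
2a4cf0c is in that set, so it is an ancestor of 5ba725a.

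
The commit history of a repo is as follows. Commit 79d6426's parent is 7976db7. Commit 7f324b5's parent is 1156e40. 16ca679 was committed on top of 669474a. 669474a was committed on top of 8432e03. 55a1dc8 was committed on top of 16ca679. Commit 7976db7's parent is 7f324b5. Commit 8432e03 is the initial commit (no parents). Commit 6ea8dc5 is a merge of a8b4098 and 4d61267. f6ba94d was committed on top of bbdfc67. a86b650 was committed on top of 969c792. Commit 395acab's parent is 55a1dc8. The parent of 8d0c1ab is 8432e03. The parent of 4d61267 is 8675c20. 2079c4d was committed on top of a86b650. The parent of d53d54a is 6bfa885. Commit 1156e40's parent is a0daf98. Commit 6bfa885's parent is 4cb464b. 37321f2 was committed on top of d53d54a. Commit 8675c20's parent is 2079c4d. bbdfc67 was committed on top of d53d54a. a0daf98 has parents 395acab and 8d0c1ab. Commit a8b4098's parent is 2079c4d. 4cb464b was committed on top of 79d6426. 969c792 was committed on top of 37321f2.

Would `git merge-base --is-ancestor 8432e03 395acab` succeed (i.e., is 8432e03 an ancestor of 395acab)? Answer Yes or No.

Ancestors of 395acab (commits reachable by following parents): {16ca679, 395acab, 55a1dc8, 669474a, 8432e03}.
8432e03 is in that set, so it is an ancestor of 395acab.

Yes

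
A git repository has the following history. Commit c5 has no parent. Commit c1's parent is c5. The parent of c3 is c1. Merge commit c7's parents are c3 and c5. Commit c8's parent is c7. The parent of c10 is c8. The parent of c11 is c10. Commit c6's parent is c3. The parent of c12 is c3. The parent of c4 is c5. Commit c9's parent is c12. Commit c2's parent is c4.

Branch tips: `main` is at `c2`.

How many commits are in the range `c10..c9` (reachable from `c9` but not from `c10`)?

Reachable from c9: {c1, c12, c3, c5, c9}.
Reachable from c10: {c1, c10, c3, c5, c7, c8}.
In c9's history but not c10's: {c12, c9} — 2 commits.

2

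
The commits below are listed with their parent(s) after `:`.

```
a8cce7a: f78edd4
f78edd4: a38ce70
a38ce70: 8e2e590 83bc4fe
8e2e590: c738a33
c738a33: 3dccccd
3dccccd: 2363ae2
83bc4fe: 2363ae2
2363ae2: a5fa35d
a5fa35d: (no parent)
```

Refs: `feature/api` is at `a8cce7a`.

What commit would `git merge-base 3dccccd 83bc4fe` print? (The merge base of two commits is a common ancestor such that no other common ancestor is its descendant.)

2363ae2

Ancestors of 3dccccd: {2363ae2, 3dccccd, a5fa35d}.
Ancestors of 83bc4fe: {2363ae2, 83bc4fe, a5fa35d}.
Common ancestors: {2363ae2, a5fa35d}.
Among these, 2363ae2 is not an ancestor of any other common ancestor — it is the merge base.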